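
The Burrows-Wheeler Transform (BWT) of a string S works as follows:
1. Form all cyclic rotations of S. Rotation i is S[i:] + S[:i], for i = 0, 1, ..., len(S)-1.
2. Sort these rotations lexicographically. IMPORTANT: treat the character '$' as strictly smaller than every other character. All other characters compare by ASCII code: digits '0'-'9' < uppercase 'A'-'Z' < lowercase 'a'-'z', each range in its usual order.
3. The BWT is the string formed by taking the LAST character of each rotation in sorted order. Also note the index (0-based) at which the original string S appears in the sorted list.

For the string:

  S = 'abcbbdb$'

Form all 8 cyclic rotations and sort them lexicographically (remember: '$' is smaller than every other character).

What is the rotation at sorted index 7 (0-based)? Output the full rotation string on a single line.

All 8 rotations (rotation i = S[i:]+S[:i]):
  rot[0] = abcbbdb$
  rot[1] = bcbbdb$a
  rot[2] = cbbdb$ab
  rot[3] = bbdb$abc
  rot[4] = bdb$abcb
  rot[5] = db$abcbb
  rot[6] = b$abcbbd
  rot[7] = $abcbbdb
Sorted (with $ < everything):
  sorted[0] = $abcbbdb
  sorted[1] = abcbbdb$
  sorted[2] = b$abcbbd
  sorted[3] = bbdb$abc
  sorted[4] = bcbbdb$a
  sorted[5] = bdb$abcb
  sorted[6] = cbbdb$ab
  sorted[7] = db$abcbb
sorted[7] = db$abcbb

Answer: db$abcbb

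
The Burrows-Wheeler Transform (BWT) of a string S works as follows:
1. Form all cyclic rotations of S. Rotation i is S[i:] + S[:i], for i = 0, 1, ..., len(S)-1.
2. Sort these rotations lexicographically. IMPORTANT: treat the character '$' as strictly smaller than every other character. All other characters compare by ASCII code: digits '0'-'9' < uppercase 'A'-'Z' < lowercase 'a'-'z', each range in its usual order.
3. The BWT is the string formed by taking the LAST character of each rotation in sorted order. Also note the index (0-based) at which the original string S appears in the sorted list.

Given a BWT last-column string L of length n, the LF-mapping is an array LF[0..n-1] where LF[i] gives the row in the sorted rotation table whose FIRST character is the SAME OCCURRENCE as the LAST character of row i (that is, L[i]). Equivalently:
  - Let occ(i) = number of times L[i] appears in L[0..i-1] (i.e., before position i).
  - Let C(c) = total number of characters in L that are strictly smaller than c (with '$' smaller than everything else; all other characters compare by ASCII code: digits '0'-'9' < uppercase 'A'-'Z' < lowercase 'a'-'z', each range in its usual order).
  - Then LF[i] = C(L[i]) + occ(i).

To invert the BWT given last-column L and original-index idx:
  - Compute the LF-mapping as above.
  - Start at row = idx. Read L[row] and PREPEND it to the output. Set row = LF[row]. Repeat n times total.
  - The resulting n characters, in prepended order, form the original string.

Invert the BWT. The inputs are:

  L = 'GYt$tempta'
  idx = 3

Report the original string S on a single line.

Answer: attemptYG$

Derivation:
LF mapping: 1 2 7 0 8 4 5 6 9 3
Walk LF starting at row 3, prepending L[row]:
  step 1: row=3, L[3]='$', prepend. Next row=LF[3]=0
  step 2: row=0, L[0]='G', prepend. Next row=LF[0]=1
  step 3: row=1, L[1]='Y', prepend. Next row=LF[1]=2
  step 4: row=2, L[2]='t', prepend. Next row=LF[2]=7
  step 5: row=7, L[7]='p', prepend. Next row=LF[7]=6
  step 6: row=6, L[6]='m', prepend. Next row=LF[6]=5
  step 7: row=5, L[5]='e', prepend. Next row=LF[5]=4
  step 8: row=4, L[4]='t', prepend. Next row=LF[4]=8
  step 9: row=8, L[8]='t', prepend. Next row=LF[8]=9
  step 10: row=9, L[9]='a', prepend. Next row=LF[9]=3
Reversed output: attemptYG$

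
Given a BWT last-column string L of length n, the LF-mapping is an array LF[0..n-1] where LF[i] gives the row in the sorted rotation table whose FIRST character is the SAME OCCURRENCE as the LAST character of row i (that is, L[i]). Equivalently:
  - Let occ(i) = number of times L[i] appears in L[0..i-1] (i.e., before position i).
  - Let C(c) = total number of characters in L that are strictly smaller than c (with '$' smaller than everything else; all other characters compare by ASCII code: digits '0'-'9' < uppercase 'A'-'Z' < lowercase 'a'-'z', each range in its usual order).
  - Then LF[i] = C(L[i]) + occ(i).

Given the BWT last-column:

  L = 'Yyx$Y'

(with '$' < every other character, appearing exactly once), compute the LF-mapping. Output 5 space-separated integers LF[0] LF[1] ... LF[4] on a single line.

Answer: 1 4 3 0 2

Derivation:
Char counts: '$':1, 'Y':2, 'x':1, 'y':1
C (first-col start): C('$')=0, C('Y')=1, C('x')=3, C('y')=4
L[0]='Y': occ=0, LF[0]=C('Y')+0=1+0=1
L[1]='y': occ=0, LF[1]=C('y')+0=4+0=4
L[2]='x': occ=0, LF[2]=C('x')+0=3+0=3
L[3]='$': occ=0, LF[3]=C('$')+0=0+0=0
L[4]='Y': occ=1, LF[4]=C('Y')+1=1+1=2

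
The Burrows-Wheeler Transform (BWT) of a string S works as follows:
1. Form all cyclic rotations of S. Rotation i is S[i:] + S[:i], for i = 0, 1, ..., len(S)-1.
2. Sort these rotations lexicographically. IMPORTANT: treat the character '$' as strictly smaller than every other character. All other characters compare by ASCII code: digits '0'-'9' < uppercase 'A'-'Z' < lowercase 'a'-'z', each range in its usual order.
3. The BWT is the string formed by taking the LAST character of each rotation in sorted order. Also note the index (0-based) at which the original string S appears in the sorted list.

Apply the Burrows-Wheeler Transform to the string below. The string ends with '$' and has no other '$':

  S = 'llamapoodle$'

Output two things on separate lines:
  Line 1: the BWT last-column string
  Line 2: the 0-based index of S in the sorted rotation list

Answer: elmolld$aopa
7

Derivation:
All 12 rotations (rotation i = S[i:]+S[:i]):
  rot[0] = llamapoodle$
  rot[1] = lamapoodle$l
  rot[2] = amapoodle$ll
  rot[3] = mapoodle$lla
  rot[4] = apoodle$llam
  rot[5] = poodle$llama
  rot[6] = oodle$llamap
  rot[7] = odle$llamapo
  rot[8] = dle$llamapoo
  rot[9] = le$llamapood
  rot[10] = e$llamapoodl
  rot[11] = $llamapoodle
Sorted (with $ < everything):
  sorted[0] = $llamapoodle  (last char: 'e')
  sorted[1] = amapoodle$ll  (last char: 'l')
  sorted[2] = apoodle$llam  (last char: 'm')
  sorted[3] = dle$llamapoo  (last char: 'o')
  sorted[4] = e$llamapoodl  (last char: 'l')
  sorted[5] = lamapoodle$l  (last char: 'l')
  sorted[6] = le$llamapood  (last char: 'd')
  sorted[7] = llamapoodle$  (last char: '$')
  sorted[8] = mapoodle$lla  (last char: 'a')
  sorted[9] = odle$llamapo  (last char: 'o')
  sorted[10] = oodle$llamap  (last char: 'p')
  sorted[11] = poodle$llama  (last char: 'a')
Last column: elmolld$aopa
Original string S is at sorted index 7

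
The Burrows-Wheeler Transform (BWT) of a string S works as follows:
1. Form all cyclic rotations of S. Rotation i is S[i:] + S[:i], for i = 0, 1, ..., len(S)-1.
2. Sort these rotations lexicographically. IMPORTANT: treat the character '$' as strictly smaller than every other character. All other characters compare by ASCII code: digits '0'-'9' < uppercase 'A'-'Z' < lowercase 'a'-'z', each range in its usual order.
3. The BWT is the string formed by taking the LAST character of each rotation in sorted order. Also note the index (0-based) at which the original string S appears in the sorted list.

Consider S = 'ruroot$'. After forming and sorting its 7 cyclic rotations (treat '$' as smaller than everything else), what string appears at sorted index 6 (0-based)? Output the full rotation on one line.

Answer: uroot$r

Derivation:
All 7 rotations (rotation i = S[i:]+S[:i]):
  rot[0] = ruroot$
  rot[1] = uroot$r
  rot[2] = root$ru
  rot[3] = oot$rur
  rot[4] = ot$ruro
  rot[5] = t$ruroo
  rot[6] = $ruroot
Sorted (with $ < everything):
  sorted[0] = $ruroot
  sorted[1] = oot$rur
  sorted[2] = ot$ruro
  sorted[3] = root$ru
  sorted[4] = ruroot$
  sorted[5] = t$ruroo
  sorted[6] = uroot$r
sorted[6] = uroot$r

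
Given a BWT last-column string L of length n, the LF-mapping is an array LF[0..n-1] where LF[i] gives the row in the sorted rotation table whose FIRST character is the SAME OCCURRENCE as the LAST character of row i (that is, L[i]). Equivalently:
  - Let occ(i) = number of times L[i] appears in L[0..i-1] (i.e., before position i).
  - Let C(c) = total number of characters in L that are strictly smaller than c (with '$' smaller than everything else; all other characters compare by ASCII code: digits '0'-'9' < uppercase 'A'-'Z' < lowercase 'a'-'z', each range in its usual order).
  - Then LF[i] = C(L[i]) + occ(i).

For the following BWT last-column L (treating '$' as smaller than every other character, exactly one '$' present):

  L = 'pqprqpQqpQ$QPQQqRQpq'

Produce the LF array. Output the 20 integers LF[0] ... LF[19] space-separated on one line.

Answer: 9 14 10 19 15 11 2 16 12 3 0 4 1 5 6 17 8 7 13 18

Derivation:
Char counts: '$':1, 'P':1, 'Q':6, 'R':1, 'p':5, 'q':5, 'r':1
C (first-col start): C('$')=0, C('P')=1, C('Q')=2, C('R')=8, C('p')=9, C('q')=14, C('r')=19
L[0]='p': occ=0, LF[0]=C('p')+0=9+0=9
L[1]='q': occ=0, LF[1]=C('q')+0=14+0=14
L[2]='p': occ=1, LF[2]=C('p')+1=9+1=10
L[3]='r': occ=0, LF[3]=C('r')+0=19+0=19
L[4]='q': occ=1, LF[4]=C('q')+1=14+1=15
L[5]='p': occ=2, LF[5]=C('p')+2=9+2=11
L[6]='Q': occ=0, LF[6]=C('Q')+0=2+0=2
L[7]='q': occ=2, LF[7]=C('q')+2=14+2=16
L[8]='p': occ=3, LF[8]=C('p')+3=9+3=12
L[9]='Q': occ=1, LF[9]=C('Q')+1=2+1=3
L[10]='$': occ=0, LF[10]=C('$')+0=0+0=0
L[11]='Q': occ=2, LF[11]=C('Q')+2=2+2=4
L[12]='P': occ=0, LF[12]=C('P')+0=1+0=1
L[13]='Q': occ=3, LF[13]=C('Q')+3=2+3=5
L[14]='Q': occ=4, LF[14]=C('Q')+4=2+4=6
L[15]='q': occ=3, LF[15]=C('q')+3=14+3=17
L[16]='R': occ=0, LF[16]=C('R')+0=8+0=8
L[17]='Q': occ=5, LF[17]=C('Q')+5=2+5=7
L[18]='p': occ=4, LF[18]=C('p')+4=9+4=13
L[19]='q': occ=4, LF[19]=C('q')+4=14+4=18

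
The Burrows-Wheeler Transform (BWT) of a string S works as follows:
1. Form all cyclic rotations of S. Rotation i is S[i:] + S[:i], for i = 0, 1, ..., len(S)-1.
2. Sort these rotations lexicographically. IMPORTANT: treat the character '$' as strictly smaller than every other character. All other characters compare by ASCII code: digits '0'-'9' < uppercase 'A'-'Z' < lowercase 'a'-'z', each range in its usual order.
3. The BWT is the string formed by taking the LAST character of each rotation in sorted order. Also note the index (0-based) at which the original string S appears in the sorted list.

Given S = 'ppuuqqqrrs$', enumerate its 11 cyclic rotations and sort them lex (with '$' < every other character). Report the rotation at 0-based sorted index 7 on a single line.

Answer: rs$ppuuqqqr

Derivation:
All 11 rotations (rotation i = S[i:]+S[:i]):
  rot[0] = ppuuqqqrrs$
  rot[1] = puuqqqrrs$p
  rot[2] = uuqqqrrs$pp
  rot[3] = uqqqrrs$ppu
  rot[4] = qqqrrs$ppuu
  rot[5] = qqrrs$ppuuq
  rot[6] = qrrs$ppuuqq
  rot[7] = rrs$ppuuqqq
  rot[8] = rs$ppuuqqqr
  rot[9] = s$ppuuqqqrr
  rot[10] = $ppuuqqqrrs
Sorted (with $ < everything):
  sorted[0] = $ppuuqqqrrs
  sorted[1] = ppuuqqqrrs$
  sorted[2] = puuqqqrrs$p
  sorted[3] = qqqrrs$ppuu
  sorted[4] = qqrrs$ppuuq
  sorted[5] = qrrs$ppuuqq
  sorted[6] = rrs$ppuuqqq
  sorted[7] = rs$ppuuqqqr
  sorted[8] = s$ppuuqqqrr
  sorted[9] = uqqqrrs$ppu
  sorted[10] = uuqqqrrs$pp
sorted[7] = rs$ppuuqqqr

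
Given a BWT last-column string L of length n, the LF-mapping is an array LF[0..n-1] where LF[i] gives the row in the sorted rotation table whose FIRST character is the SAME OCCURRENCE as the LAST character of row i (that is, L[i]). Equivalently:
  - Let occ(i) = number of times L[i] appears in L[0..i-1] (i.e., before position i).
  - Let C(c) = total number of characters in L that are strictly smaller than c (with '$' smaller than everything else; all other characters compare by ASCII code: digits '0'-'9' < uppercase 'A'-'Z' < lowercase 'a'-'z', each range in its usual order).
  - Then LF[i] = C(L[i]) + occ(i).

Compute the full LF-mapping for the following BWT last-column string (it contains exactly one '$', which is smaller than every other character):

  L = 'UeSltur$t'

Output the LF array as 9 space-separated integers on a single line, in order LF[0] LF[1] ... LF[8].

Answer: 2 3 1 4 6 8 5 0 7

Derivation:
Char counts: '$':1, 'S':1, 'U':1, 'e':1, 'l':1, 'r':1, 't':2, 'u':1
C (first-col start): C('$')=0, C('S')=1, C('U')=2, C('e')=3, C('l')=4, C('r')=5, C('t')=6, C('u')=8
L[0]='U': occ=0, LF[0]=C('U')+0=2+0=2
L[1]='e': occ=0, LF[1]=C('e')+0=3+0=3
L[2]='S': occ=0, LF[2]=C('S')+0=1+0=1
L[3]='l': occ=0, LF[3]=C('l')+0=4+0=4
L[4]='t': occ=0, LF[4]=C('t')+0=6+0=6
L[5]='u': occ=0, LF[5]=C('u')+0=8+0=8
L[6]='r': occ=0, LF[6]=C('r')+0=5+0=5
L[7]='$': occ=0, LF[7]=C('$')+0=0+0=0
L[8]='t': occ=1, LF[8]=C('t')+1=6+1=7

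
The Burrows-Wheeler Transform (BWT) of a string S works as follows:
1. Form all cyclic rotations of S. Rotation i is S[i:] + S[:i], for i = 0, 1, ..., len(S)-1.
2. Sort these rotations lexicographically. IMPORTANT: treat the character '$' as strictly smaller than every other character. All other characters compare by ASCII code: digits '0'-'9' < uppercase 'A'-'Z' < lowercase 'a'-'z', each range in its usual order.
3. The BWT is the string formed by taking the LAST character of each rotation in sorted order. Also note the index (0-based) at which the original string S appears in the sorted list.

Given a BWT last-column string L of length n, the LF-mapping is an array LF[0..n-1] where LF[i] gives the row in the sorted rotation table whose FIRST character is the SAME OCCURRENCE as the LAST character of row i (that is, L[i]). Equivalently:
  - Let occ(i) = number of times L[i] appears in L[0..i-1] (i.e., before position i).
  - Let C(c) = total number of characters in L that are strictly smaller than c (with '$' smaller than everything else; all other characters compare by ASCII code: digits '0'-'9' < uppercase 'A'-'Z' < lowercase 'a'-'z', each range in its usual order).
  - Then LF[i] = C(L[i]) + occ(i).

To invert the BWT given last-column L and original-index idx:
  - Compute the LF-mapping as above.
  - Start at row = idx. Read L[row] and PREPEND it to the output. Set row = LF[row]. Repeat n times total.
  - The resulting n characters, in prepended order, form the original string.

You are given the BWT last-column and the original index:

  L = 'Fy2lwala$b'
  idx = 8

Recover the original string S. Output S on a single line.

Answer: wallaby2F$

Derivation:
LF mapping: 2 9 1 6 8 3 7 4 0 5
Walk LF starting at row 8, prepending L[row]:
  step 1: row=8, L[8]='$', prepend. Next row=LF[8]=0
  step 2: row=0, L[0]='F', prepend. Next row=LF[0]=2
  step 3: row=2, L[2]='2', prepend. Next row=LF[2]=1
  step 4: row=1, L[1]='y', prepend. Next row=LF[1]=9
  step 5: row=9, L[9]='b', prepend. Next row=LF[9]=5
  step 6: row=5, L[5]='a', prepend. Next row=LF[5]=3
  step 7: row=3, L[3]='l', prepend. Next row=LF[3]=6
  step 8: row=6, L[6]='l', prepend. Next row=LF[6]=7
  step 9: row=7, L[7]='a', prepend. Next row=LF[7]=4
  step 10: row=4, L[4]='w', prepend. Next row=LF[4]=8
Reversed output: wallaby2F$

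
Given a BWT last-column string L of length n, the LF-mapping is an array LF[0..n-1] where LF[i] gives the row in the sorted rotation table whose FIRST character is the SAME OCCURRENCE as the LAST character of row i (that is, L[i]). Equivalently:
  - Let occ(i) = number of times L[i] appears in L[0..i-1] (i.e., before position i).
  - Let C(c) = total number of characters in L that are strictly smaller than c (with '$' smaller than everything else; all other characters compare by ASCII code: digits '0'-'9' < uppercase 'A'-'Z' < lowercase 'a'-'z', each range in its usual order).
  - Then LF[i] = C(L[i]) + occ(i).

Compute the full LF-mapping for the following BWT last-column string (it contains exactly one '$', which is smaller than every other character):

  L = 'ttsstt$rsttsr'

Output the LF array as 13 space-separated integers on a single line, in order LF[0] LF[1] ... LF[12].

Char counts: '$':1, 'r':2, 's':4, 't':6
C (first-col start): C('$')=0, C('r')=1, C('s')=3, C('t')=7
L[0]='t': occ=0, LF[0]=C('t')+0=7+0=7
L[1]='t': occ=1, LF[1]=C('t')+1=7+1=8
L[2]='s': occ=0, LF[2]=C('s')+0=3+0=3
L[3]='s': occ=1, LF[3]=C('s')+1=3+1=4
L[4]='t': occ=2, LF[4]=C('t')+2=7+2=9
L[5]='t': occ=3, LF[5]=C('t')+3=7+3=10
L[6]='$': occ=0, LF[6]=C('$')+0=0+0=0
L[7]='r': occ=0, LF[7]=C('r')+0=1+0=1
L[8]='s': occ=2, LF[8]=C('s')+2=3+2=5
L[9]='t': occ=4, LF[9]=C('t')+4=7+4=11
L[10]='t': occ=5, LF[10]=C('t')+5=7+5=12
L[11]='s': occ=3, LF[11]=C('s')+3=3+3=6
L[12]='r': occ=1, LF[12]=C('r')+1=1+1=2

Answer: 7 8 3 4 9 10 0 1 5 11 12 6 2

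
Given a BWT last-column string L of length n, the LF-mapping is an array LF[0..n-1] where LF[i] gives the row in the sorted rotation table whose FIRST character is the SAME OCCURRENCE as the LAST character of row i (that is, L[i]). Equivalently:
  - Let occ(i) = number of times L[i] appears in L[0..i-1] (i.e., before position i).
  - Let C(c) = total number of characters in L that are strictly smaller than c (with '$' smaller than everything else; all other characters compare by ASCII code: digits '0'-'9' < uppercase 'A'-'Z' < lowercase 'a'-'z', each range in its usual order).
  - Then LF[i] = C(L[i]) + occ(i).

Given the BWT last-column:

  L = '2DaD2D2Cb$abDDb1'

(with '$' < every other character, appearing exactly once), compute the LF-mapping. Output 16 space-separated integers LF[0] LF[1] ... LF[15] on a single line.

Char counts: '$':1, '1':1, '2':3, 'C':1, 'D':5, 'a':2, 'b':3
C (first-col start): C('$')=0, C('1')=1, C('2')=2, C('C')=5, C('D')=6, C('a')=11, C('b')=13
L[0]='2': occ=0, LF[0]=C('2')+0=2+0=2
L[1]='D': occ=0, LF[1]=C('D')+0=6+0=6
L[2]='a': occ=0, LF[2]=C('a')+0=11+0=11
L[3]='D': occ=1, LF[3]=C('D')+1=6+1=7
L[4]='2': occ=1, LF[4]=C('2')+1=2+1=3
L[5]='D': occ=2, LF[5]=C('D')+2=6+2=8
L[6]='2': occ=2, LF[6]=C('2')+2=2+2=4
L[7]='C': occ=0, LF[7]=C('C')+0=5+0=5
L[8]='b': occ=0, LF[8]=C('b')+0=13+0=13
L[9]='$': occ=0, LF[9]=C('$')+0=0+0=0
L[10]='a': occ=1, LF[10]=C('a')+1=11+1=12
L[11]='b': occ=1, LF[11]=C('b')+1=13+1=14
L[12]='D': occ=3, LF[12]=C('D')+3=6+3=9
L[13]='D': occ=4, LF[13]=C('D')+4=6+4=10
L[14]='b': occ=2, LF[14]=C('b')+2=13+2=15
L[15]='1': occ=0, LF[15]=C('1')+0=1+0=1

Answer: 2 6 11 7 3 8 4 5 13 0 12 14 9 10 15 1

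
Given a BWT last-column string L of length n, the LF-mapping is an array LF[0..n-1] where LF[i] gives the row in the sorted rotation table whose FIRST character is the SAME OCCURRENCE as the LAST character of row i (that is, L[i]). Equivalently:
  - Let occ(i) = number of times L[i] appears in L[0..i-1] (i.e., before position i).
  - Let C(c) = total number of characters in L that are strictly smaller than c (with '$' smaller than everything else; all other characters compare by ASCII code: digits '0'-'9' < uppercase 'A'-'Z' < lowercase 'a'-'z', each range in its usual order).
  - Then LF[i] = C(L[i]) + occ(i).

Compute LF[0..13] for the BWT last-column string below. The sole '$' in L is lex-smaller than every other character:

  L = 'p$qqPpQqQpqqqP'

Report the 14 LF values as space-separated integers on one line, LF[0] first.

Answer: 5 0 8 9 1 6 3 10 4 7 11 12 13 2

Derivation:
Char counts: '$':1, 'P':2, 'Q':2, 'p':3, 'q':6
C (first-col start): C('$')=0, C('P')=1, C('Q')=3, C('p')=5, C('q')=8
L[0]='p': occ=0, LF[0]=C('p')+0=5+0=5
L[1]='$': occ=0, LF[1]=C('$')+0=0+0=0
L[2]='q': occ=0, LF[2]=C('q')+0=8+0=8
L[3]='q': occ=1, LF[3]=C('q')+1=8+1=9
L[4]='P': occ=0, LF[4]=C('P')+0=1+0=1
L[5]='p': occ=1, LF[5]=C('p')+1=5+1=6
L[6]='Q': occ=0, LF[6]=C('Q')+0=3+0=3
L[7]='q': occ=2, LF[7]=C('q')+2=8+2=10
L[8]='Q': occ=1, LF[8]=C('Q')+1=3+1=4
L[9]='p': occ=2, LF[9]=C('p')+2=5+2=7
L[10]='q': occ=3, LF[10]=C('q')+3=8+3=11
L[11]='q': occ=4, LF[11]=C('q')+4=8+4=12
L[12]='q': occ=5, LF[12]=C('q')+5=8+5=13
L[13]='P': occ=1, LF[13]=C('P')+1=1+1=2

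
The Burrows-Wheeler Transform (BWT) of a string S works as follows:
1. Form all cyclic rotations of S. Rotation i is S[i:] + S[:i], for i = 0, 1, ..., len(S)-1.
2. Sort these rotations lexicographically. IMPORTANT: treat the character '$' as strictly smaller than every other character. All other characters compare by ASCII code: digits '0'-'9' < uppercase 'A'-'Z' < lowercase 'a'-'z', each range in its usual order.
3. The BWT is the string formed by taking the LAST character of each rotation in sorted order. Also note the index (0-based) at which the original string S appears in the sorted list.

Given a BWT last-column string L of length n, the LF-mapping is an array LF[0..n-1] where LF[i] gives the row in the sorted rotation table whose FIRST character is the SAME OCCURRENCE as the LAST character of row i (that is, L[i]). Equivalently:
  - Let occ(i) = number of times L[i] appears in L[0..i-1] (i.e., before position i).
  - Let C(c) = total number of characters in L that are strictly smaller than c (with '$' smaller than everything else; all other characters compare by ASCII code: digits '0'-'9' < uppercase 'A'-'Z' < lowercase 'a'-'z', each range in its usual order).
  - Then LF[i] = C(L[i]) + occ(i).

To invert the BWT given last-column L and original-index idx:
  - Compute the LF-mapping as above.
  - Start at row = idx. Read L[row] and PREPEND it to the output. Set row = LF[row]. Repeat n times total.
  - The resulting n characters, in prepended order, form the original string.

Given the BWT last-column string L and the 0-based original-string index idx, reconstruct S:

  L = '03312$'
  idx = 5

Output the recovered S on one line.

LF mapping: 1 4 5 2 3 0
Walk LF starting at row 5, prepending L[row]:
  step 1: row=5, L[5]='$', prepend. Next row=LF[5]=0
  step 2: row=0, L[0]='0', prepend. Next row=LF[0]=1
  step 3: row=1, L[1]='3', prepend. Next row=LF[1]=4
  step 4: row=4, L[4]='2', prepend. Next row=LF[4]=3
  step 5: row=3, L[3]='1', prepend. Next row=LF[3]=2
  step 6: row=2, L[2]='3', prepend. Next row=LF[2]=5
Reversed output: 31230$

Answer: 31230$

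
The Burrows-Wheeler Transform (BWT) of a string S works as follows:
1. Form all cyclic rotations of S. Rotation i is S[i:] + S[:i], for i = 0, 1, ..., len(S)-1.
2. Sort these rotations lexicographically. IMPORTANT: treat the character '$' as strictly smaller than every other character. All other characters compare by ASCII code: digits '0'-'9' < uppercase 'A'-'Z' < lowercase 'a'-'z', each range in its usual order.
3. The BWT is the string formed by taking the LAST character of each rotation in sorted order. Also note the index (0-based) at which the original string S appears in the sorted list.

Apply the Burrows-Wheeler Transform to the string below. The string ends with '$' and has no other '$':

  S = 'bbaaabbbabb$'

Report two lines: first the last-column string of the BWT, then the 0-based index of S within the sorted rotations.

All 12 rotations (rotation i = S[i:]+S[:i]):
  rot[0] = bbaaabbbabb$
  rot[1] = baaabbbabb$b
  rot[2] = aaabbbabb$bb
  rot[3] = aabbbabb$bba
  rot[4] = abbbabb$bbaa
  rot[5] = bbbabb$bbaaa
  rot[6] = bbabb$bbaaab
  rot[7] = babb$bbaaabb
  rot[8] = abb$bbaaabbb
  rot[9] = bb$bbaaabbba
  rot[10] = b$bbaaabbbab
  rot[11] = $bbaaabbbabb
Sorted (with $ < everything):
  sorted[0] = $bbaaabbbabb  (last char: 'b')
  sorted[1] = aaabbbabb$bb  (last char: 'b')
  sorted[2] = aabbbabb$bba  (last char: 'a')
  sorted[3] = abb$bbaaabbb  (last char: 'b')
  sorted[4] = abbbabb$bbaa  (last char: 'a')
  sorted[5] = b$bbaaabbbab  (last char: 'b')
  sorted[6] = baaabbbabb$b  (last char: 'b')
  sorted[7] = babb$bbaaabb  (last char: 'b')
  sorted[8] = bb$bbaaabbba  (last char: 'a')
  sorted[9] = bbaaabbbabb$  (last char: '$')
  sorted[10] = bbabb$bbaaab  (last char: 'b')
  sorted[11] = bbbabb$bbaaa  (last char: 'a')
Last column: bbababbba$ba
Original string S is at sorted index 9

Answer: bbababbba$ba
9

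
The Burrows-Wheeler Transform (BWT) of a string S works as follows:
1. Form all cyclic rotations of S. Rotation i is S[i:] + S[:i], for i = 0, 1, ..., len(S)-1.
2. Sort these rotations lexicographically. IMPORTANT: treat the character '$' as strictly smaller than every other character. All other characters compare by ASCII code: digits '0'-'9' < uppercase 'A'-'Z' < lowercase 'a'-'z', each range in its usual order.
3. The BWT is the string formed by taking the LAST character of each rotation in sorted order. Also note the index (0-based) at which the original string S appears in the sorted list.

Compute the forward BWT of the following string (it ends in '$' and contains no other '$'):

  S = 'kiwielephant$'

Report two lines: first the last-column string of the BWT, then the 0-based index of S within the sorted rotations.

All 13 rotations (rotation i = S[i:]+S[:i]):
  rot[0] = kiwielephant$
  rot[1] = iwielephant$k
  rot[2] = wielephant$ki
  rot[3] = ielephant$kiw
  rot[4] = elephant$kiwi
  rot[5] = lephant$kiwie
  rot[6] = ephant$kiwiel
  rot[7] = phant$kiwiele
  rot[8] = hant$kiwielep
  rot[9] = ant$kiwieleph
  rot[10] = nt$kiwielepha
  rot[11] = t$kiwielephan
  rot[12] = $kiwielephant
Sorted (with $ < everything):
  sorted[0] = $kiwielephant  (last char: 't')
  sorted[1] = ant$kiwieleph  (last char: 'h')
  sorted[2] = elephant$kiwi  (last char: 'i')
  sorted[3] = ephant$kiwiel  (last char: 'l')
  sorted[4] = hant$kiwielep  (last char: 'p')
  sorted[5] = ielephant$kiw  (last char: 'w')
  sorted[6] = iwielephant$k  (last char: 'k')
  sorted[7] = kiwielephant$  (last char: '$')
  sorted[8] = lephant$kiwie  (last char: 'e')
  sorted[9] = nt$kiwielepha  (last char: 'a')
  sorted[10] = phant$kiwiele  (last char: 'e')
  sorted[11] = t$kiwielephan  (last char: 'n')
  sorted[12] = wielephant$ki  (last char: 'i')
Last column: thilpwk$eaeni
Original string S is at sorted index 7

Answer: thilpwk$eaeni
7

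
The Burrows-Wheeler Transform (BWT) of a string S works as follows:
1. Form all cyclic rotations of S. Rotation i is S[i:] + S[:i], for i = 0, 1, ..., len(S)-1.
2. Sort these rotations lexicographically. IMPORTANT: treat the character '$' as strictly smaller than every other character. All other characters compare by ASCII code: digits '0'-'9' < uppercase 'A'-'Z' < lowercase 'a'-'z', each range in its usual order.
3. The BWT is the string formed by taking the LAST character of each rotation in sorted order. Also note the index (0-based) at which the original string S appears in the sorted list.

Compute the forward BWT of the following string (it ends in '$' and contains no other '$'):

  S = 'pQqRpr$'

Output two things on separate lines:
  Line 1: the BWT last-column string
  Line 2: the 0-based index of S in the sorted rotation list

All 7 rotations (rotation i = S[i:]+S[:i]):
  rot[0] = pQqRpr$
  rot[1] = QqRpr$p
  rot[2] = qRpr$pQ
  rot[3] = Rpr$pQq
  rot[4] = pr$pQqR
  rot[5] = r$pQqRp
  rot[6] = $pQqRpr
Sorted (with $ < everything):
  sorted[0] = $pQqRpr  (last char: 'r')
  sorted[1] = QqRpr$p  (last char: 'p')
  sorted[2] = Rpr$pQq  (last char: 'q')
  sorted[3] = pQqRpr$  (last char: '$')
  sorted[4] = pr$pQqR  (last char: 'R')
  sorted[5] = qRpr$pQ  (last char: 'Q')
  sorted[6] = r$pQqRp  (last char: 'p')
Last column: rpq$RQp
Original string S is at sorted index 3

Answer: rpq$RQp
3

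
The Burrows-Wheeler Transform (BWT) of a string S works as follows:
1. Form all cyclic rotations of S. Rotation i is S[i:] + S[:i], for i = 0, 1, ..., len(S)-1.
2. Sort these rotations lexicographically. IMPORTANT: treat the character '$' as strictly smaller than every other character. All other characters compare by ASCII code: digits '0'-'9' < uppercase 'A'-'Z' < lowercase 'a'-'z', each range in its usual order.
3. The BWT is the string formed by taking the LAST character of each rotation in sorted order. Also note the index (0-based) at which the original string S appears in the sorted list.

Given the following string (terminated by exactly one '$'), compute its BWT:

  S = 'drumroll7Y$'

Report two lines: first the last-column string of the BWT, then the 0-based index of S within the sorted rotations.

All 11 rotations (rotation i = S[i:]+S[:i]):
  rot[0] = drumroll7Y$
  rot[1] = rumroll7Y$d
  rot[2] = umroll7Y$dr
  rot[3] = mroll7Y$dru
  rot[4] = roll7Y$drum
  rot[5] = oll7Y$drumr
  rot[6] = ll7Y$drumro
  rot[7] = l7Y$drumrol
  rot[8] = 7Y$drumroll
  rot[9] = Y$drumroll7
  rot[10] = $drumroll7Y
Sorted (with $ < everything):
  sorted[0] = $drumroll7Y  (last char: 'Y')
  sorted[1] = 7Y$drumroll  (last char: 'l')
  sorted[2] = Y$drumroll7  (last char: '7')
  sorted[3] = drumroll7Y$  (last char: '$')
  sorted[4] = l7Y$drumrol  (last char: 'l')
  sorted[5] = ll7Y$drumro  (last char: 'o')
  sorted[6] = mroll7Y$dru  (last char: 'u')
  sorted[7] = oll7Y$drumr  (last char: 'r')
  sorted[8] = roll7Y$drum  (last char: 'm')
  sorted[9] = rumroll7Y$d  (last char: 'd')
  sorted[10] = umroll7Y$dr  (last char: 'r')
Last column: Yl7$lourmdr
Original string S is at sorted index 3

Answer: Yl7$lourmdr
3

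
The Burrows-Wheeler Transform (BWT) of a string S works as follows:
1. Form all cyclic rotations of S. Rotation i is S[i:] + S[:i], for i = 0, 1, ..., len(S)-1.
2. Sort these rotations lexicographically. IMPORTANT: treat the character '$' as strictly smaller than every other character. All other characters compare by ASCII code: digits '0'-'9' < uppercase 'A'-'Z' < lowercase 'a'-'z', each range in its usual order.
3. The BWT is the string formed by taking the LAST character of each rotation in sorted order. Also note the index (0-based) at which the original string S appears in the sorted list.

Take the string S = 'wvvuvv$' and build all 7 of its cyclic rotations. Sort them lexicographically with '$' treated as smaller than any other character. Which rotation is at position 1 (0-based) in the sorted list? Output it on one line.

Answer: uvv$wvv

Derivation:
All 7 rotations (rotation i = S[i:]+S[:i]):
  rot[0] = wvvuvv$
  rot[1] = vvuvv$w
  rot[2] = vuvv$wv
  rot[3] = uvv$wvv
  rot[4] = vv$wvvu
  rot[5] = v$wvvuv
  rot[6] = $wvvuvv
Sorted (with $ < everything):
  sorted[0] = $wvvuvv
  sorted[1] = uvv$wvv
  sorted[2] = v$wvvuv
  sorted[3] = vuvv$wv
  sorted[4] = vv$wvvu
  sorted[5] = vvuvv$w
  sorted[6] = wvvuvv$
sorted[1] = uvv$wvv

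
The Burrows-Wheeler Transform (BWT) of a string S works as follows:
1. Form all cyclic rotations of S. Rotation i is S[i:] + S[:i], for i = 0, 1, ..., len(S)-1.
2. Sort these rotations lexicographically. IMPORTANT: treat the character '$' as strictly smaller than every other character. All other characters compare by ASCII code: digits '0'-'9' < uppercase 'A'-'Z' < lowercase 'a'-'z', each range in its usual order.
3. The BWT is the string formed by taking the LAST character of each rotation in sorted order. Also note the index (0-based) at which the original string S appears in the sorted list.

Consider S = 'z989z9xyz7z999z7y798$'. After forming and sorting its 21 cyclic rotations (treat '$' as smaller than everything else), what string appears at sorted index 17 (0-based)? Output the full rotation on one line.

Answer: z7z999z7y798$z989z9xy

Derivation:
All 21 rotations (rotation i = S[i:]+S[:i]):
  rot[0] = z989z9xyz7z999z7y798$
  rot[1] = 989z9xyz7z999z7y798$z
  rot[2] = 89z9xyz7z999z7y798$z9
  rot[3] = 9z9xyz7z999z7y798$z98
  rot[4] = z9xyz7z999z7y798$z989
  rot[5] = 9xyz7z999z7y798$z989z
  rot[6] = xyz7z999z7y798$z989z9
  rot[7] = yz7z999z7y798$z989z9x
  rot[8] = z7z999z7y798$z989z9xy
  rot[9] = 7z999z7y798$z989z9xyz
  rot[10] = z999z7y798$z989z9xyz7
  rot[11] = 999z7y798$z989z9xyz7z
  rot[12] = 99z7y798$z989z9xyz7z9
  rot[13] = 9z7y798$z989z9xyz7z99
  rot[14] = z7y798$z989z9xyz7z999
  rot[15] = 7y798$z989z9xyz7z999z
  rot[16] = y798$z989z9xyz7z999z7
  rot[17] = 798$z989z9xyz7z999z7y
  rot[18] = 98$z989z9xyz7z999z7y7
  rot[19] = 8$z989z9xyz7z999z7y79
  rot[20] = $z989z9xyz7z999z7y798
Sorted (with $ < everything):
  sorted[0] = $z989z9xyz7z999z7y798
  sorted[1] = 798$z989z9xyz7z999z7y
  sorted[2] = 7y798$z989z9xyz7z999z
  sorted[3] = 7z999z7y798$z989z9xyz
  sorted[4] = 8$z989z9xyz7z999z7y79
  sorted[5] = 89z9xyz7z999z7y798$z9
  sorted[6] = 98$z989z9xyz7z999z7y7
  sorted[7] = 989z9xyz7z999z7y798$z
  sorted[8] = 999z7y798$z989z9xyz7z
  sorted[9] = 99z7y798$z989z9xyz7z9
  sorted[10] = 9xyz7z999z7y798$z989z
  sorted[11] = 9z7y798$z989z9xyz7z99
  sorted[12] = 9z9xyz7z999z7y798$z98
  sorted[13] = xyz7z999z7y798$z989z9
  sorted[14] = y798$z989z9xyz7z999z7
  sorted[15] = yz7z999z7y798$z989z9x
  sorted[16] = z7y798$z989z9xyz7z999
  sorted[17] = z7z999z7y798$z989z9xy
  sorted[18] = z989z9xyz7z999z7y798$
  sorted[19] = z999z7y798$z989z9xyz7
  sorted[20] = z9xyz7z999z7y798$z989
sorted[17] = z7z999z7y798$z989z9xy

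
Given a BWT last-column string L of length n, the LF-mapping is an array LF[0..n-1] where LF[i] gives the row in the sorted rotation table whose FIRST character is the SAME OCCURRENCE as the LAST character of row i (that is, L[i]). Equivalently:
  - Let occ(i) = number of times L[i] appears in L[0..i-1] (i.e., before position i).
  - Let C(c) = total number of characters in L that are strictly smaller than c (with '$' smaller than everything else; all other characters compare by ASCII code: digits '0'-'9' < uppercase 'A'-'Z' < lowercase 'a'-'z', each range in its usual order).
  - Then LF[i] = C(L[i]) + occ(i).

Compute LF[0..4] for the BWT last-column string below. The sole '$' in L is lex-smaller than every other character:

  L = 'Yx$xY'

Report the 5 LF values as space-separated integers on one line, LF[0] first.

Char counts: '$':1, 'Y':2, 'x':2
C (first-col start): C('$')=0, C('Y')=1, C('x')=3
L[0]='Y': occ=0, LF[0]=C('Y')+0=1+0=1
L[1]='x': occ=0, LF[1]=C('x')+0=3+0=3
L[2]='$': occ=0, LF[2]=C('$')+0=0+0=0
L[3]='x': occ=1, LF[3]=C('x')+1=3+1=4
L[4]='Y': occ=1, LF[4]=C('Y')+1=1+1=2

Answer: 1 3 0 4 2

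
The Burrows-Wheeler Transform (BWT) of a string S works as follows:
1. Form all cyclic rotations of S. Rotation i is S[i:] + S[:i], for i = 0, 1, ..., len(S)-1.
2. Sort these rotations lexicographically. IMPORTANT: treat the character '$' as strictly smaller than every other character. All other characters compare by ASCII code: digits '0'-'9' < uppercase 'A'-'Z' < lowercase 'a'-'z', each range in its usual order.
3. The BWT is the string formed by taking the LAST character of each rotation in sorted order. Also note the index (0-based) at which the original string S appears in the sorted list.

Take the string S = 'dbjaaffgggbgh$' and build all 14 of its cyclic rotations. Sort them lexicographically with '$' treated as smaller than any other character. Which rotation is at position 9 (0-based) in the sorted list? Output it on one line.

All 14 rotations (rotation i = S[i:]+S[:i]):
  rot[0] = dbjaaffgggbgh$
  rot[1] = bjaaffgggbgh$d
  rot[2] = jaaffgggbgh$db
  rot[3] = aaffgggbgh$dbj
  rot[4] = affgggbgh$dbja
  rot[5] = ffgggbgh$dbjaa
  rot[6] = fgggbgh$dbjaaf
  rot[7] = gggbgh$dbjaaff
  rot[8] = ggbgh$dbjaaffg
  rot[9] = gbgh$dbjaaffgg
  rot[10] = bgh$dbjaaffggg
  rot[11] = gh$dbjaaffgggb
  rot[12] = h$dbjaaffgggbg
  rot[13] = $dbjaaffgggbgh
Sorted (with $ < everything):
  sorted[0] = $dbjaaffgggbgh
  sorted[1] = aaffgggbgh$dbj
  sorted[2] = affgggbgh$dbja
  sorted[3] = bgh$dbjaaffggg
  sorted[4] = bjaaffgggbgh$d
  sorted[5] = dbjaaffgggbgh$
  sorted[6] = ffgggbgh$dbjaa
  sorted[7] = fgggbgh$dbjaaf
  sorted[8] = gbgh$dbjaaffgg
  sorted[9] = ggbgh$dbjaaffg
  sorted[10] = gggbgh$dbjaaff
  sorted[11] = gh$dbjaaffgggb
  sorted[12] = h$dbjaaffgggbg
  sorted[13] = jaaffgggbgh$db
sorted[9] = ggbgh$dbjaaffg

Answer: ggbgh$dbjaaffg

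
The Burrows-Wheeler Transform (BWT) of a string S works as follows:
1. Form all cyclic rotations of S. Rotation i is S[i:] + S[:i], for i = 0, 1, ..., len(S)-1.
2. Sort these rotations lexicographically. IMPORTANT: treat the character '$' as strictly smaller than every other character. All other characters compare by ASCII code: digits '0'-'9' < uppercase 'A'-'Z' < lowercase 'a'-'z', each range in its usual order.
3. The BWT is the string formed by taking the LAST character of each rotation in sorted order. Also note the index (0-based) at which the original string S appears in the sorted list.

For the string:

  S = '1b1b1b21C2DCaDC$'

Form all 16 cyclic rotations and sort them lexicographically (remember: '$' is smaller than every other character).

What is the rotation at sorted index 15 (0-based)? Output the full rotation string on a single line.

All 16 rotations (rotation i = S[i:]+S[:i]):
  rot[0] = 1b1b1b21C2DCaDC$
  rot[1] = b1b1b21C2DCaDC$1
  rot[2] = 1b1b21C2DCaDC$1b
  rot[3] = b1b21C2DCaDC$1b1
  rot[4] = 1b21C2DCaDC$1b1b
  rot[5] = b21C2DCaDC$1b1b1
  rot[6] = 21C2DCaDC$1b1b1b
  rot[7] = 1C2DCaDC$1b1b1b2
  rot[8] = C2DCaDC$1b1b1b21
  rot[9] = 2DCaDC$1b1b1b21C
  rot[10] = DCaDC$1b1b1b21C2
  rot[11] = CaDC$1b1b1b21C2D
  rot[12] = aDC$1b1b1b21C2DC
  rot[13] = DC$1b1b1b21C2DCa
  rot[14] = C$1b1b1b21C2DCaD
  rot[15] = $1b1b1b21C2DCaDC
Sorted (with $ < everything):
  sorted[0] = $1b1b1b21C2DCaDC
  sorted[1] = 1C2DCaDC$1b1b1b2
  sorted[2] = 1b1b1b21C2DCaDC$
  sorted[3] = 1b1b21C2DCaDC$1b
  sorted[4] = 1b21C2DCaDC$1b1b
  sorted[5] = 21C2DCaDC$1b1b1b
  sorted[6] = 2DCaDC$1b1b1b21C
  sorted[7] = C$1b1b1b21C2DCaD
  sorted[8] = C2DCaDC$1b1b1b21
  sorted[9] = CaDC$1b1b1b21C2D
  sorted[10] = DC$1b1b1b21C2DCa
  sorted[11] = DCaDC$1b1b1b21C2
  sorted[12] = aDC$1b1b1b21C2DC
  sorted[13] = b1b1b21C2DCaDC$1
  sorted[14] = b1b21C2DCaDC$1b1
  sorted[15] = b21C2DCaDC$1b1b1
sorted[15] = b21C2DCaDC$1b1b1

Answer: b21C2DCaDC$1b1b1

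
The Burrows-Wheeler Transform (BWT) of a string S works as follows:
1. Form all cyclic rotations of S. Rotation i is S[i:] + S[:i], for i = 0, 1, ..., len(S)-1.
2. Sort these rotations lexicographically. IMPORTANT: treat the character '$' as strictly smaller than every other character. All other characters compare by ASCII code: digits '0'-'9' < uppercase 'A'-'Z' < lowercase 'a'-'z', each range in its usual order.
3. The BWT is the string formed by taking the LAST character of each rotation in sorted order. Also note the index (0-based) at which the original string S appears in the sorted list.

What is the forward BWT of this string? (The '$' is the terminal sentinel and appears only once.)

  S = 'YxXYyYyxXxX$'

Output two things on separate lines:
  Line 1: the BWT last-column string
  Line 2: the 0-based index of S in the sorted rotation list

All 12 rotations (rotation i = S[i:]+S[:i]):
  rot[0] = YxXYyYyxXxX$
  rot[1] = xXYyYyxXxX$Y
  rot[2] = XYyYyxXxX$Yx
  rot[3] = YyYyxXxX$YxX
  rot[4] = yYyxXxX$YxXY
  rot[5] = YyxXxX$YxXYy
  rot[6] = yxXxX$YxXYyY
  rot[7] = xXxX$YxXYyYy
  rot[8] = XxX$YxXYyYyx
  rot[9] = xX$YxXYyYyxX
  rot[10] = X$YxXYyYyxXx
  rot[11] = $YxXYyYyxXxX
Sorted (with $ < everything):
  sorted[0] = $YxXYyYyxXxX  (last char: 'X')
  sorted[1] = X$YxXYyYyxXx  (last char: 'x')
  sorted[2] = XYyYyxXxX$Yx  (last char: 'x')
  sorted[3] = XxX$YxXYyYyx  (last char: 'x')
  sorted[4] = YxXYyYyxXxX$  (last char: '$')
  sorted[5] = YyYyxXxX$YxX  (last char: 'X')
  sorted[6] = YyxXxX$YxXYy  (last char: 'y')
  sorted[7] = xX$YxXYyYyxX  (last char: 'X')
  sorted[8] = xXYyYyxXxX$Y  (last char: 'Y')
  sorted[9] = xXxX$YxXYyYy  (last char: 'y')
  sorted[10] = yYyxXxX$YxXY  (last char: 'Y')
  sorted[11] = yxXxX$YxXYyY  (last char: 'Y')
Last column: Xxxx$XyXYyYY
Original string S is at sorted index 4

Answer: Xxxx$XyXYyYY
4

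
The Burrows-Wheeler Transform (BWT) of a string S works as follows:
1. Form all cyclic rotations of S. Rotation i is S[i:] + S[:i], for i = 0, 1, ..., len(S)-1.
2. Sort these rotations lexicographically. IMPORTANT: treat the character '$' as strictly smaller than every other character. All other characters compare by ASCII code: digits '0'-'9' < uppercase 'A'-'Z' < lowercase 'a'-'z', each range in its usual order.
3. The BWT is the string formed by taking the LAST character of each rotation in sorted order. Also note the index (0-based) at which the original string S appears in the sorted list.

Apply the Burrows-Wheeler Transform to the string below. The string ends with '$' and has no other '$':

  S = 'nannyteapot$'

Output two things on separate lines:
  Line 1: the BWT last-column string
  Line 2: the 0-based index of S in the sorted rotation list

Answer: tnet$anpaoyn
4

Derivation:
All 12 rotations (rotation i = S[i:]+S[:i]):
  rot[0] = nannyteapot$
  rot[1] = annyteapot$n
  rot[2] = nnyteapot$na
  rot[3] = nyteapot$nan
  rot[4] = yteapot$nann
  rot[5] = teapot$nanny
  rot[6] = eapot$nannyt
  rot[7] = apot$nannyte
  rot[8] = pot$nannytea
  rot[9] = ot$nannyteap
  rot[10] = t$nannyteapo
  rot[11] = $nannyteapot
Sorted (with $ < everything):
  sorted[0] = $nannyteapot  (last char: 't')
  sorted[1] = annyteapot$n  (last char: 'n')
  sorted[2] = apot$nannyte  (last char: 'e')
  sorted[3] = eapot$nannyt  (last char: 't')
  sorted[4] = nannyteapot$  (last char: '$')
  sorted[5] = nnyteapot$na  (last char: 'a')
  sorted[6] = nyteapot$nan  (last char: 'n')
  sorted[7] = ot$nannyteap  (last char: 'p')
  sorted[8] = pot$nannytea  (last char: 'a')
  sorted[9] = t$nannyteapo  (last char: 'o')
  sorted[10] = teapot$nanny  (last char: 'y')
  sorted[11] = yteapot$nann  (last char: 'n')
Last column: tnet$anpaoyn
Original string S is at sorted index 4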